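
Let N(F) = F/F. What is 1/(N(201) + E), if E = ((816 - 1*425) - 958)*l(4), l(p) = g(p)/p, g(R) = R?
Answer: -1/566 ≈ -0.0017668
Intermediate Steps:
N(F) = 1
l(p) = 1 (l(p) = p/p = 1)
E = -567 (E = ((816 - 1*425) - 958)*1 = ((816 - 425) - 958)*1 = (391 - 958)*1 = -567*1 = -567)
1/(N(201) + E) = 1/(1 - 567) = 1/(-566) = -1/566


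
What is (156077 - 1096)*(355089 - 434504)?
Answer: -12307816115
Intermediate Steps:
(156077 - 1096)*(355089 - 434504) = 154981*(-79415) = -12307816115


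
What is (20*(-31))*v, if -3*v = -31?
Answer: -19220/3 ≈ -6406.7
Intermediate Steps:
v = 31/3 (v = -1/3*(-31) = 31/3 ≈ 10.333)
(20*(-31))*v = (20*(-31))*(31/3) = -620*31/3 = -19220/3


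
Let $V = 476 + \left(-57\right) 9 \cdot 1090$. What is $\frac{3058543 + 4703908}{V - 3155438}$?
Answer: $- \frac{7762451}{3714132} \approx -2.09$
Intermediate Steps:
$V = -558694$ ($V = 476 - 559170 = -558694$)
$\frac{3058543 + 4703908}{V - 3155438} = \frac{3058543 + 4703908}{-558694 - 3155438} = \frac{7762451}{-3714132} = 7762451 \left(- \frac{1}{3714132}\right) = - \frac{7762451}{3714132}$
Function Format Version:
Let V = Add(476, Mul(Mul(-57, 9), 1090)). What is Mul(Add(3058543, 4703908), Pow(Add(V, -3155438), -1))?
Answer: Rational(-7762451, 3714132) ≈ -2.0900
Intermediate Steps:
V = -558694 (V = Add(476, Mul(-513, 1090)) = Add(476, -559170) = -558694)
Mul(Add(3058543, 4703908), Pow(Add(V, -3155438), -1)) = Mul(Add(3058543, 4703908), Pow(Add(-558694, -3155438), -1)) = Mul(7762451, Pow(-3714132, -1)) = Mul(7762451, Rational(-1, 3714132)) = Rational(-7762451, 3714132)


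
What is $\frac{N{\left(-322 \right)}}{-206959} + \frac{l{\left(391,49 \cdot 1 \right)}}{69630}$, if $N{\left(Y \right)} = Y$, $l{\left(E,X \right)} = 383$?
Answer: $\frac{101686157}{14410555170} \approx 0.0070564$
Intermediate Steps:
$\frac{N{\left(-322 \right)}}{-206959} + \frac{l{\left(391,49 \cdot 1 \right)}}{69630} = - \frac{322}{-206959} + \frac{383}{69630} = \left(-322\right) \left(- \frac{1}{206959}\right) + 383 \cdot \frac{1}{69630} = \frac{322}{206959} + \frac{383}{69630} = \frac{101686157}{14410555170}$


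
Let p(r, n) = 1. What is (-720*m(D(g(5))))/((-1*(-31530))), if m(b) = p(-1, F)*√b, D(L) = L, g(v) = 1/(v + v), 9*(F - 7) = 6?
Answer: -12*√10/5255 ≈ -0.0072212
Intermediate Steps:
F = 23/3 (F = 7 + (⅑)*6 = 7 + ⅔ = 23/3 ≈ 7.6667)
g(v) = 1/(2*v)
m(b) = √b (m(b) = 1*√b = √b)
(-720*m(D(g(5))))/((-1*(-31530))) = (-720*√10/10)/((-1*(-31530))) = -720*√10/10/31530 = -72*√10*(1/31530) = -12*√10/5255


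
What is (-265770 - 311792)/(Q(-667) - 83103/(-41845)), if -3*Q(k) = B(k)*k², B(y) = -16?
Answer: -72504245670/297862332589 ≈ -0.24342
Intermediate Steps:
Q(k) = 16*k²/3 (Q(k) = -(-16)*k²/3 = 16*k²/3)
(-265770 - 311792)/(Q(-667) - 83103/(-41845)) = (-265770 - 311792)/((16/3)*(-667)² - 83103/(-41845)) = -577562/((16/3)*444889 - 83103*(-1/41845)) = -577562/(7118224/3 + 83103/41845) = -577562/297862332589/125535 = -577562*125535/297862332589 = -72504245670/297862332589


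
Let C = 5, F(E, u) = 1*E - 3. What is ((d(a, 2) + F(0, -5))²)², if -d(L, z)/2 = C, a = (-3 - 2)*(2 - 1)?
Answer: 28561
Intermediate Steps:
F(E, u) = -3 + E (F(E, u) = E - 3 = -3 + E)
a = -5 (a = -5*1 = -5)
d(L, z) = -10 (d(L, z) = -2*5 = -10)
((d(a, 2) + F(0, -5))²)² = ((-10 + (-3 + 0))²)² = ((-10 - 3)²)² = ((-13)²)² = 169² = 28561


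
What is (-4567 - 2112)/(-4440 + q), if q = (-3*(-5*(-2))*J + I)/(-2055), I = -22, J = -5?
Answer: 13725345/9124328 ≈ 1.5043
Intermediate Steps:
q = -128/2055 (q = (-3*(-5*(-2))*(-5) - 22)/(-2055) = (-30*(-5) - 22)*(-1/2055) = (-3*(-50) - 22)*(-1/2055) = (150 - 22)*(-1/2055) = 128*(-1/2055) = -128/2055 ≈ -0.062287)
(-4567 - 2112)/(-4440 + q) = (-4567 - 2112)/(-4440 - 128/2055) = -6679/(-9124328/2055) = -6679*(-2055/9124328) = 13725345/9124328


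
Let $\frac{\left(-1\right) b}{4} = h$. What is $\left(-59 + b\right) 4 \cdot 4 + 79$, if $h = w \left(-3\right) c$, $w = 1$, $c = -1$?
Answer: $-1057$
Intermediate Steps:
$h = 3$ ($h = 1 \left(-3\right) \left(-1\right) = \left(-3\right) \left(-1\right) = 3$)
$b = -12$ ($b = \left(-4\right) 3 = -12$)
$\left(-59 + b\right) 4 \cdot 4 + 79 = \left(-59 - 12\right) 4 \cdot 4 + 79 = \left(-71\right) 16 + 79 = -1136 + 79 = -1057$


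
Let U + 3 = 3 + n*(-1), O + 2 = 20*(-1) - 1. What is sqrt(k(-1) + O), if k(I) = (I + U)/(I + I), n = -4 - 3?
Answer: I*sqrt(26) ≈ 5.099*I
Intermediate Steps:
O = -23 (O = -2 + (20*(-1) - 1) = -2 + (-20 - 1) = -2 - 21 = -23)
n = -7
U = 7 (U = -3 + (3 - 7*(-1)) = -3 + (3 + 7) = -3 + 10 = 7)
k(I) = (7 + I)/(2*I) (k(I) = (I + 7)/(I + I) = (7 + I)/((2*I)) = (7 + I)*(1/(2*I)) = (7 + I)/(2*I))
sqrt(k(-1) + O) = sqrt((1/2)*(7 - 1)/(-1) - 23) = sqrt((1/2)*(-1)*6 - 23) = sqrt(-3 - 23) = sqrt(-26) = I*sqrt(26)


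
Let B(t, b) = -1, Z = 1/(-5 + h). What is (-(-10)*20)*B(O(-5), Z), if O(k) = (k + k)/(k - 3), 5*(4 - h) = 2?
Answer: -200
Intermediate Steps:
h = 18/5 (h = 4 - ⅕*2 = 4 - ⅖ = 18/5 ≈ 3.6000)
O(k) = 2*k/(-3 + k) (O(k) = (2*k)/(-3 + k) = 2*k/(-3 + k))
Z = -5/7 (Z = 1/(-5 + 18/5) = 1/(-7/5) = -5/7 ≈ -0.71429)
(-(-10)*20)*B(O(-5), Z) = -(-10)*20*(-1) = -10*(-20)*(-1) = 200*(-1) = -200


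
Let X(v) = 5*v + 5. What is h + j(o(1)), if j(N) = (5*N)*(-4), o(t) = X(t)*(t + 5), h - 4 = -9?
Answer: -1205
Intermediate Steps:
h = -5 (h = 4 - 9 = -5)
X(v) = 5 + 5*v
o(t) = (5 + t)*(5 + 5*t) (o(t) = (5 + 5*t)*(t + 5) = (5 + 5*t)*(5 + t) = (5 + t)*(5 + 5*t))
j(N) = -20*N
h + j(o(1)) = -5 - 100*(1 + 1)*(5 + 1) = -5 - 100*2*6 = -5 - 20*60 = -5 - 1200 = -1205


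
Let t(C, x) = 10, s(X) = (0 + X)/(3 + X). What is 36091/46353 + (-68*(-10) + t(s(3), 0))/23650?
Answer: 88553572/109624845 ≈ 0.80779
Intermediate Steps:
s(X) = X/(3 + X)
36091/46353 + (-68*(-10) + t(s(3), 0))/23650 = 36091/46353 + (-68*(-10) + 10)/23650 = 36091*(1/46353) + (680 + 10)*(1/23650) = 36091/46353 + 690*(1/23650) = 36091/46353 + 69/2365 = 88553572/109624845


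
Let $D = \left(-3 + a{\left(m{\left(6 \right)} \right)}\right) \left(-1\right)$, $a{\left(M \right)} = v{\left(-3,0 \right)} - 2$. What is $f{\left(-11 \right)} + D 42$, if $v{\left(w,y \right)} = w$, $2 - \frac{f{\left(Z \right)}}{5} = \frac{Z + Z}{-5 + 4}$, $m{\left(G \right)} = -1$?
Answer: $236$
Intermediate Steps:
$f{\left(Z \right)} = 10 + 10 Z$ ($f{\left(Z \right)} = 10 - 5 \frac{Z + Z}{-5 + 4} = 10 - 5 \frac{2 Z}{-1} = 10 - 5 \cdot 2 Z \left(-1\right) = 10 - 5 \left(- 2 Z\right) = 10 + 10 Z$)
$a{\left(M \right)} = -5$ ($a{\left(M \right)} = -3 - 2 = -5$)
$D = 8$ ($D = \left(-3 - 5\right) \left(-1\right) = \left(-8\right) \left(-1\right) = 8$)
$f{\left(-11 \right)} + D 42 = \left(10 + 10 \left(-11\right)\right) + 8 \cdot 42 = \left(10 - 110\right) + 336 = -100 + 336 = 236$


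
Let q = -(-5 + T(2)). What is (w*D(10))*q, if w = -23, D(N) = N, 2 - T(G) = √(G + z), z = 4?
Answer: -690 - 230*√6 ≈ -1253.4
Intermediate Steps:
T(G) = 2 - √(4 + G) (T(G) = 2 - √(G + 4) = 2 - √(4 + G))
q = 3 + √6 (q = -(-5 + (2 - √(4 + 2))) = -(-5 + (2 - √6)) = -(-3 - √6) = 3 + √6 ≈ 5.4495)
(w*D(10))*q = (-23*10)*(3 + √6) = -230*(3 + √6) = -690 - 230*√6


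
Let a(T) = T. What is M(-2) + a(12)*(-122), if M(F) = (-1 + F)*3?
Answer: -1473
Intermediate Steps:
M(F) = -3 + 3*F
M(-2) + a(12)*(-122) = (-3 + 3*(-2)) + 12*(-122) = (-3 - 6) - 1464 = -9 - 1464 = -1473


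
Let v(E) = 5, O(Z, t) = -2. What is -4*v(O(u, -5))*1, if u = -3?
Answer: -20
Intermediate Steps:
-4*v(O(u, -5))*1 = -4*5*1 = -20*1 = -20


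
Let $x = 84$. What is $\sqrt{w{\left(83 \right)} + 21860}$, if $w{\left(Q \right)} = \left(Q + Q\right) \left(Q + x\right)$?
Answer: $\sqrt{49582} \approx 222.67$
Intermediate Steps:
$w{\left(Q \right)} = 2 Q \left(84 + Q\right)$ ($w{\left(Q \right)} = \left(Q + Q\right) \left(Q + 84\right) = 2 Q \left(84 + Q\right)$)
$\sqrt{w{\left(83 \right)} + 21860} = \sqrt{2 \cdot 83 \left(84 + 83\right) + 21860} = \sqrt{2 \cdot 83 \cdot 167 + 21860} = \sqrt{27722 + 21860} = \sqrt{49582}$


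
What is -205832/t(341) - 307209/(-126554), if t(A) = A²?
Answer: 879427891/1337802334 ≈ 0.65737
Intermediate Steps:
-205832/t(341) - 307209/(-126554) = -205832/(341²) - 307209/(-126554) = -205832/116281 - 307209*(-1/126554) = -205832*1/116281 + 307209/126554 = -18712/10571 + 307209/126554 = 879427891/1337802334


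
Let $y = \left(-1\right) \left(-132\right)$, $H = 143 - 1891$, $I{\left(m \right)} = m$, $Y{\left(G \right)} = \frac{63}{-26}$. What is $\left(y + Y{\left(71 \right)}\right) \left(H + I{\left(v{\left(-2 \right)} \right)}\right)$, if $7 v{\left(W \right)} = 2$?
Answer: $- \frac{20608173}{91} \approx -2.2646 \cdot 10^{5}$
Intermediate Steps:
$v{\left(W \right)} = \frac{2}{7}$ ($v{\left(W \right)} = \frac{1}{7} \cdot 2 = \frac{2}{7}$)
$Y{\left(G \right)} = - \frac{63}{26}$ ($Y{\left(G \right)} = 63 \left(- \frac{1}{26}\right) = - \frac{63}{26}$)
$H = -1748$
$y = 132$
$\left(y + Y{\left(71 \right)}\right) \left(H + I{\left(v{\left(-2 \right)} \right)}\right) = \left(132 - \frac{63}{26}\right) \left(-1748 + \frac{2}{7}\right) = \frac{3369}{26} \left(- \frac{12234}{7}\right) = - \frac{20608173}{91}$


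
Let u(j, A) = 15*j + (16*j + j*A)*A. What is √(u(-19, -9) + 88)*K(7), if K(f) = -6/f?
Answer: -60*√10/7 ≈ -27.105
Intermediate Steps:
u(j, A) = 15*j + A*(16*j + A*j) (u(j, A) = 15*j + (16*j + A*j)*A = 15*j + A*(16*j + A*j))
√(u(-19, -9) + 88)*K(7) = √(-19*(15 + (-9)² + 16*(-9)) + 88)*(-6/7) = √(-19*(15 + 81 - 144) + 88)*(-6*⅐) = √(-19*(-48) + 88)*(-6/7) = √(912 + 88)*(-6/7) = √1000*(-6/7) = (10*√10)*(-6/7) = -60*√10/7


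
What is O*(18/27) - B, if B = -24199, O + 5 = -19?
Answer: 24183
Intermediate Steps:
O = -24 (O = -5 - 19 = -24)
O*(18/27) - B = -432/27 - 1*(-24199) = -432/27 + 24199 = -24*⅔ + 24199 = -16 + 24199 = 24183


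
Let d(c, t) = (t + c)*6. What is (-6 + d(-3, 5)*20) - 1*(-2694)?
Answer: 2928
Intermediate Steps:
d(c, t) = 6*c + 6*t (d(c, t) = (c + t)*6 = 6*c + 6*t)
(-6 + d(-3, 5)*20) - 1*(-2694) = (-6 + (6*(-3) + 6*5)*20) - 1*(-2694) = (-6 + (-18 + 30)*20) + 2694 = (-6 + 12*20) + 2694 = (-6 + 240) + 2694 = 234 + 2694 = 2928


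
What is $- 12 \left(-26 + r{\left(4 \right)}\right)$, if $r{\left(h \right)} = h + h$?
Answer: $216$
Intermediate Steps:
$r{\left(h \right)} = 2 h$
$- 12 \left(-26 + r{\left(4 \right)}\right) = - 12 \left(-26 + 2 \cdot 4\right) = - 12 \left(-26 + 8\right) = \left(-12\right) \left(-18\right) = 216$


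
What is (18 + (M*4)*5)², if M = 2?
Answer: 3364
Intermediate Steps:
(18 + (M*4)*5)² = (18 + (2*4)*5)² = (18 + 8*5)² = (18 + 40)² = 58² = 3364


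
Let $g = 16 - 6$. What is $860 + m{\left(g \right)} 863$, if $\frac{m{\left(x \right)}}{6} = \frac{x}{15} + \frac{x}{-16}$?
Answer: $\frac{4303}{4} \approx 1075.8$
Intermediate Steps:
$g = 10$ ($g = 16 - 6 = 10$)
$m{\left(x \right)} = \frac{x}{40}$ ($m{\left(x \right)} = 6 \left(\frac{x}{15} + \frac{x}{-16}\right) = 6 \left(x \frac{1}{15} + x \left(- \frac{1}{16}\right)\right) = 6 \left(\frac{x}{15} - \frac{x}{16}\right) = 6 \frac{x}{240} = \frac{x}{40}$)
$860 + m{\left(g \right)} 863 = 860 + \frac{1}{40} \cdot 10 \cdot 863 = 860 + \frac{1}{4} \cdot 863 = 860 + \frac{863}{4} = \frac{4303}{4}$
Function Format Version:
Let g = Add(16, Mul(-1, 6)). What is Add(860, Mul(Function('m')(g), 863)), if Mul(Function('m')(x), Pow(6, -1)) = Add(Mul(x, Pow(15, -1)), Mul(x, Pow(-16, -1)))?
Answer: Rational(4303, 4) ≈ 1075.8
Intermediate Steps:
g = 10 (g = Add(16, -6) = 10)
Function('m')(x) = Mul(Rational(1, 40), x) (Function('m')(x) = Mul(6, Add(Mul(x, Pow(15, -1)), Mul(x, Pow(-16, -1)))) = Mul(6, Add(Mul(x, Rational(1, 15)), Mul(x, Rational(-1, 16)))) = Mul(6, Add(Mul(Rational(1, 15), x), Mul(Rational(-1, 16), x))) = Mul(6, Mul(Rational(1, 240), x)) = Mul(Rational(1, 40), x))
Add(860, Mul(Function('m')(g), 863)) = Add(860, Mul(Mul(Rational(1, 40), 10), 863)) = Add(860, Mul(Rational(1, 4), 863)) = Add(860, Rational(863, 4)) = Rational(4303, 4)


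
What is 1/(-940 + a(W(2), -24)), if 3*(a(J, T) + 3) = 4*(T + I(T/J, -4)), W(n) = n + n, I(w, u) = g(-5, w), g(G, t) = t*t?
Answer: -1/927 ≈ -0.0010787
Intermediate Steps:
g(G, t) = t²
I(w, u) = w²
W(n) = 2*n
a(J, T) = -3 + 4*T/3 + 4*T²/(3*J²) (a(J, T) = -3 + (4*(T + (T/J)²))/3 = -3 + (4*(T + T²/J²))/3 = -3 + (4*T + 4*T²/J²)/3 = -3 + (4*T/3 + 4*T²/(3*J²)) = -3 + 4*T/3 + 4*T²/(3*J²))
1/(-940 + a(W(2), -24)) = 1/(-940 + (-3 + (4/3)*(-24) + (4/3)*(-24)²/(2*2)²)) = 1/(-940 + (-3 - 32 + (4/3)*576/4²)) = 1/(-940 + (-3 - 32 + (4/3)*(1/16)*576)) = 1/(-940 + (-3 - 32 + 48)) = 1/(-940 + 13) = 1/(-927) = -1/927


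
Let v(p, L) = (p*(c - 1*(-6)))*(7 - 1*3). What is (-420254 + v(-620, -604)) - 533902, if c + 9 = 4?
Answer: -956636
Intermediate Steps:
c = -5 (c = -9 + 4 = -5)
v(p, L) = 4*p (v(p, L) = (p*(-5 - 1*(-6)))*(7 - 1*3) = (p*(-5 + 6))*(7 - 3) = (p*1)*4 = p*4 = 4*p)
(-420254 + v(-620, -604)) - 533902 = (-420254 + 4*(-620)) - 533902 = (-420254 - 2480) - 533902 = -422734 - 533902 = -956636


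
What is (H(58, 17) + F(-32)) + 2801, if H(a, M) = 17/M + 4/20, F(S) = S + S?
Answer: 13691/5 ≈ 2738.2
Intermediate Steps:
F(S) = 2*S
H(a, M) = ⅕ + 17/M (H(a, M) = 17/M + 4*(1/20) = 17/M + ⅕ = ⅕ + 17/M)
(H(58, 17) + F(-32)) + 2801 = ((⅕)*(85 + 17)/17 + 2*(-32)) + 2801 = ((⅕)*(1/17)*102 - 64) + 2801 = (6/5 - 64) + 2801 = -314/5 + 2801 = 13691/5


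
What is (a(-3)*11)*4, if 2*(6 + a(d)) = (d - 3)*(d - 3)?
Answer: 528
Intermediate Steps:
a(d) = -6 + (-3 + d)²/2 (a(d) = -6 + ((d - 3)*(d - 3))/2 = -6 + ((-3 + d)*(-3 + d))/2 = -6 + (-3 + d)²/2)
(a(-3)*11)*4 = ((-6 + (-3 - 3)²/2)*11)*4 = ((-6 + (½)*(-6)²)*11)*4 = ((-6 + (½)*36)*11)*4 = ((-6 + 18)*11)*4 = (12*11)*4 = 132*4 = 528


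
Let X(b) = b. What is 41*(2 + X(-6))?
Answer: -164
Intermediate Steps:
41*(2 + X(-6)) = 41*(2 - 6) = 41*(-4) = -164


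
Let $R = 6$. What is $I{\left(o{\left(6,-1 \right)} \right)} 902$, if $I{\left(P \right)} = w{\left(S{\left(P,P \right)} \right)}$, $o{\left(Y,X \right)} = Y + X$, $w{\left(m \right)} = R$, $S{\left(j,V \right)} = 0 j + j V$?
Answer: $5412$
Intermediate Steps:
$S{\left(j,V \right)} = V j$ ($S{\left(j,V \right)} = 0 + V j = V j$)
$w{\left(m \right)} = 6$
$o{\left(Y,X \right)} = X + Y$
$I{\left(P \right)} = 6$
$I{\left(o{\left(6,-1 \right)} \right)} 902 = 6 \cdot 902 = 5412$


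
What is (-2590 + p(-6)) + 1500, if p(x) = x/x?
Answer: -1089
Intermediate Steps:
p(x) = 1
(-2590 + p(-6)) + 1500 = (-2590 + 1) + 1500 = -2589 + 1500 = -1089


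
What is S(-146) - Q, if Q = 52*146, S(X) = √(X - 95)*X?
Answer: -7592 - 146*I*√241 ≈ -7592.0 - 2266.5*I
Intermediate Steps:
S(X) = X*√(-95 + X) (S(X) = √(-95 + X)*X = X*√(-95 + X))
Q = 7592
S(-146) - Q = -146*√(-95 - 146) - 1*7592 = -146*I*√241 - 7592 = -7592 - 146*I*√241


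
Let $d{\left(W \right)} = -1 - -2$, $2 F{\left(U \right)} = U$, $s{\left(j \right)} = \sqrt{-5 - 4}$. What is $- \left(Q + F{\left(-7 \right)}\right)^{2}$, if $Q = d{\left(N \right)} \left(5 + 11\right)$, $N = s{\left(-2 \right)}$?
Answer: $- \frac{625}{4} \approx -156.25$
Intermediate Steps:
$s{\left(j \right)} = 3 i$ ($s{\left(j \right)} = \sqrt{-9} = 3 i$)
$F{\left(U \right)} = \frac{U}{2}$
$N = 3 i \approx 3.0 i$
$d{\left(W \right)} = 1$ ($d{\left(W \right)} = -1 + 2 = 1$)
$Q = 16$ ($Q = 1 \left(5 + 11\right) = 1 \cdot 16 = 16$)
$- \left(Q + F{\left(-7 \right)}\right)^{2} = - \left(16 + \frac{1}{2} \left(-7\right)\right)^{2} = - \left(16 - \frac{7}{2}\right)^{2} = - \left(\frac{25}{2}\right)^{2} = \left(-1\right) \frac{625}{4} = - \frac{625}{4}$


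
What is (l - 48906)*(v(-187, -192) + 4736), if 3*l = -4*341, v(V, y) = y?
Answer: -672884608/3 ≈ -2.2429e+8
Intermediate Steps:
l = -1364/3 (l = (-4*341)/3 = (1/3)*(-1364) = -1364/3 ≈ -454.67)
(l - 48906)*(v(-187, -192) + 4736) = (-1364/3 - 48906)*(-192 + 4736) = -148082/3*4544 = -672884608/3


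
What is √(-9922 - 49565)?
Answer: I*√59487 ≈ 243.9*I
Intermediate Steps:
√(-9922 - 49565) = √(-59487) = I*√59487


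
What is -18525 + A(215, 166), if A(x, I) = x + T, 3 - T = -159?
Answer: -18148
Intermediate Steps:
T = 162 (T = 3 - 1*(-159) = 3 + 159 = 162)
A(x, I) = 162 + x (A(x, I) = x + 162 = 162 + x)
-18525 + A(215, 166) = -18525 + (162 + 215) = -18525 + 377 = -18148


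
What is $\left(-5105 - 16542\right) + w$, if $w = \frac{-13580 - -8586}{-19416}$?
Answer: $- \frac{210146579}{9708} \approx -21647.0$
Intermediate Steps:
$w = \frac{2497}{9708}$ ($w = \left(-13580 + 8586\right) \left(- \frac{1}{19416}\right) = \left(-4994\right) \left(- \frac{1}{19416}\right) = \frac{2497}{9708} \approx 0.25721$)
$\left(-5105 - 16542\right) + w = \left(-5105 - 16542\right) + \frac{2497}{9708} = -21647 + \frac{2497}{9708} = - \frac{210146579}{9708}$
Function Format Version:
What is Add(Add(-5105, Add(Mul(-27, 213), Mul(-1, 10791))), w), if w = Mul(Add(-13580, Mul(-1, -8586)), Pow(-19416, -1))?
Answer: Rational(-210146579, 9708) ≈ -21647.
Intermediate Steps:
w = Rational(2497, 9708) (w = Mul(Add(-13580, 8586), Rational(-1, 19416)) = Mul(-4994, Rational(-1, 19416)) = Rational(2497, 9708) ≈ 0.25721)
Add(Add(-5105, Add(Mul(-27, 213), Mul(-1, 10791))), w) = Add(Add(-5105, Add(Mul(-27, 213), Mul(-1, 10791))), Rational(2497, 9708)) = Add(Add(-5105, Add(-5751, -10791)), Rational(2497, 9708)) = Add(Add(-5105, -16542), Rational(2497, 9708)) = Add(-21647, Rational(2497, 9708)) = Rational(-210146579, 9708)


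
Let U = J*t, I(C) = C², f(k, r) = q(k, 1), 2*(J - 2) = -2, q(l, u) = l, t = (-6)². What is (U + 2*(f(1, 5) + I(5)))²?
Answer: 7744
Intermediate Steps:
t = 36
J = 1 (J = 2 + (½)*(-2) = 2 - 1 = 1)
f(k, r) = k
U = 36 (U = 1*36 = 36)
(U + 2*(f(1, 5) + I(5)))² = (36 + 2*(1 + 5²))² = (36 + 2*(1 + 25))² = (36 + 2*26)² = (36 + 52)² = 88² = 7744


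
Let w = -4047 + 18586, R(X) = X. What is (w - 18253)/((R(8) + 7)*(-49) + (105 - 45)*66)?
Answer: -1238/1075 ≈ -1.1516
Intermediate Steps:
w = 14539
(w - 18253)/((R(8) + 7)*(-49) + (105 - 45)*66) = (14539 - 18253)/((8 + 7)*(-49) + (105 - 45)*66) = -3714/(15*(-49) + 60*66) = -3714/(-735 + 3960) = -3714/3225 = -3714*1/3225 = -1238/1075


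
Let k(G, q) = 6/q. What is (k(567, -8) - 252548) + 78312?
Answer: -696947/4 ≈ -1.7424e+5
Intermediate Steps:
(k(567, -8) - 252548) + 78312 = (6/(-8) - 252548) + 78312 = (6*(-1/8) - 252548) + 78312 = (-3/4 - 252548) + 78312 = -1010195/4 + 78312 = -696947/4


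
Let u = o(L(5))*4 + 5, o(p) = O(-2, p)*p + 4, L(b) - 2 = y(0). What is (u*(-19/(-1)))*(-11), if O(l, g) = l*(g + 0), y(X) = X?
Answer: 2299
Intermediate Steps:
O(l, g) = g*l (O(l, g) = l*g = g*l)
L(b) = 2 (L(b) = 2 + 0 = 2)
o(p) = 4 - 2*p² (o(p) = (p*(-2))*p + 4 = (-2*p)*p + 4 = -2*p² + 4 = 4 - 2*p²)
u = -11 (u = (4 - 2*2²)*4 + 5 = (4 - 2*4)*4 + 5 = (4 - 8)*4 + 5 = -4*4 + 5 = -16 + 5 = -11)
(u*(-19/(-1)))*(-11) = -(-209)/(-1)*(-11) = -(-209)*(-1)*(-11) = -11*19*(-11) = -209*(-11) = 2299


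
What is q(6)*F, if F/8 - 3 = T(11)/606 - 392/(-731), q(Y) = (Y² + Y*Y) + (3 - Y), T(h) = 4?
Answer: 144387928/73831 ≈ 1955.7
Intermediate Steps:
q(Y) = 3 - Y + 2*Y² (q(Y) = (Y² + Y²) + (3 - Y) = 2*Y² + (3 - Y) = 3 - Y + 2*Y²)
F = 6277736/221493 (F = 24 + 8*(4/606 - 392/(-731)) = 24 + 8*(4*(1/606) - 392*(-1/731)) = 24 + 8*(2/303 + 392/731) = 24 + 8*(120238/221493) = 24 + 961904/221493 = 6277736/221493 ≈ 28.343)
q(6)*F = (3 - 1*6 + 2*6²)*(6277736/221493) = (3 - 6 + 2*36)*(6277736/221493) = (3 - 6 + 72)*(6277736/221493) = 69*(6277736/221493) = 144387928/73831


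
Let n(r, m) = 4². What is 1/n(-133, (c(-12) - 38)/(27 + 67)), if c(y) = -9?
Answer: 1/16 ≈ 0.062500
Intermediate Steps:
n(r, m) = 16
1/n(-133, (c(-12) - 38)/(27 + 67)) = 1/16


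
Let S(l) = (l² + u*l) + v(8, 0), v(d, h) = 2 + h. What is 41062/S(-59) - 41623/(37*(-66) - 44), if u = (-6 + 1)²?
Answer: 46414779/1247972 ≈ 37.192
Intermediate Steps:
u = 25 (u = (-5)² = 25)
S(l) = 2 + l² + 25*l (S(l) = (l² + 25*l) + (2 + 0) = (l² + 25*l) + 2 = 2 + l² + 25*l)
41062/S(-59) - 41623/(37*(-66) - 44) = 41062/(2 + (-59)² + 25*(-59)) - 41623/(37*(-66) - 44) = 41062/(2 + 3481 - 1475) - 41623/(-2442 - 44) = 41062/2008 - 41623/(-2486) = 41062*(1/2008) - 41623*(-1/2486) = 20531/1004 + 41623/2486 = 46414779/1247972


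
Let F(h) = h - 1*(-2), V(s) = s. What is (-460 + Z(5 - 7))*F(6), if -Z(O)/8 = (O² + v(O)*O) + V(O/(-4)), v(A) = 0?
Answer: -3968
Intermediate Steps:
F(h) = 2 + h (F(h) = h + 2 = 2 + h)
Z(O) = -8*O² + 2*O (Z(O) = -8*((O² + 0*O) + O/(-4)) = -8*((O² + 0) + O*(-¼)) = -8*(O² - O/4) = -8*O² + 2*O)
(-460 + Z(5 - 7))*F(6) = (-460 + 2*(5 - 7)*(1 - 4*(5 - 7)))*(2 + 6) = (-460 + 2*(-2)*(1 - 4*(-2)))*8 = (-460 + 2*(-2)*(1 + 8))*8 = (-460 + 2*(-2)*9)*8 = (-460 - 36)*8 = -496*8 = -3968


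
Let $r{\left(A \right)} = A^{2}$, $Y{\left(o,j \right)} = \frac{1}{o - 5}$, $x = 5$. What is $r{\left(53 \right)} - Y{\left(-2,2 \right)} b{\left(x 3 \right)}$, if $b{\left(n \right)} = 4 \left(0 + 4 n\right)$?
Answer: $\frac{19903}{7} \approx 2843.3$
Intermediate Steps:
$Y{\left(o,j \right)} = \frac{1}{-5 + o}$
$b{\left(n \right)} = 16 n$ ($b{\left(n \right)} = 4 \cdot 4 n = 16 n$)
$r{\left(53 \right)} - Y{\left(-2,2 \right)} b{\left(x 3 \right)} = 53^{2} - \frac{16 \cdot 5 \cdot 3}{-5 - 2} = 2809 - \frac{16 \cdot 15}{-7} = 2809 - \left(- \frac{1}{7}\right) 240 = 2809 - - \frac{240}{7} = 2809 + \frac{240}{7} = \frac{19903}{7}$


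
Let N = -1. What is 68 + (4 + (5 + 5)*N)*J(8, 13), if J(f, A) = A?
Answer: -10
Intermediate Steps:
68 + (4 + (5 + 5)*N)*J(8, 13) = 68 + (4 + (5 + 5)*(-1))*13 = 68 + (4 + 10*(-1))*13 = 68 + (4 - 10)*13 = 68 - 6*13 = 68 - 78 = -10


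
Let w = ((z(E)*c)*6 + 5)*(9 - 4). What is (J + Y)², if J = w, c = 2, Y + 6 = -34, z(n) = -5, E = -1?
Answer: 99225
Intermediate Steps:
Y = -40 (Y = -6 - 34 = -40)
w = -275 (w = (-5*2*6 + 5)*(9 - 4) = (-10*6 + 5)*5 = (-60 + 5)*5 = -55*5 = -275)
J = -275
(J + Y)² = (-275 - 40)² = (-315)² = 99225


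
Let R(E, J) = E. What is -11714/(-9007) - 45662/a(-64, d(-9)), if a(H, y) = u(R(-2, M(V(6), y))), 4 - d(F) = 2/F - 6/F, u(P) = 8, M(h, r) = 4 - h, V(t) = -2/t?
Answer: -205591961/36028 ≈ -5706.5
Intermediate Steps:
d(F) = 4 + 4/F (d(F) = 4 - (2/F - 6/F) = 4 - (-4)/F = 4 + 4/F)
a(H, y) = 8
-11714/(-9007) - 45662/a(-64, d(-9)) = -11714/(-9007) - 45662/8 = -11714*(-1/9007) - 45662*⅛ = 11714/9007 - 22831/4 = -205591961/36028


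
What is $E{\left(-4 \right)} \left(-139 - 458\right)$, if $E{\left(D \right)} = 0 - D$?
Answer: $-2388$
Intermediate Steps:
$E{\left(D \right)} = - D$
$E{\left(-4 \right)} \left(-139 - 458\right) = \left(-1\right) \left(-4\right) \left(-139 - 458\right) = 4 \left(-139 - 458\right) = 4 \left(-597\right) = -2388$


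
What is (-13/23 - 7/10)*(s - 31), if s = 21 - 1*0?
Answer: 291/23 ≈ 12.652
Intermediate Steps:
s = 21 (s = 21 + 0 = 21)
(-13/23 - 7/10)*(s - 31) = (-13/23 - 7/10)*(21 - 31) = (-13*1/23 - 7*⅒)*(-10) = (-13/23 - 7/10)*(-10) = -291/230*(-10) = 291/23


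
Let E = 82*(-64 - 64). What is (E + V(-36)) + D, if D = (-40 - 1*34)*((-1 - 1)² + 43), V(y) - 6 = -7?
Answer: -13975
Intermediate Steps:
V(y) = -1 (V(y) = 6 - 7 = -1)
D = -3478 (D = (-40 - 34)*((-2)² + 43) = -74*(4 + 43) = -74*47 = -3478)
E = -10496 (E = 82*(-128) = -10496)
(E + V(-36)) + D = (-10496 - 1) - 3478 = -10497 - 3478 = -13975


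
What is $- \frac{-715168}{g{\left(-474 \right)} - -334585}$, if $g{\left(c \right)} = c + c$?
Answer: $\frac{715168}{333637} \approx 2.1436$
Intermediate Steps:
$g{\left(c \right)} = 2 c$
$- \frac{-715168}{g{\left(-474 \right)} - -334585} = - \frac{-715168}{2 \left(-474\right) - -334585} = - \frac{-715168}{-948 + 334585} = - \frac{-715168}{333637} = \left(-1\right) \left(- \frac{715168}{333637}\right) = \frac{715168}{333637}$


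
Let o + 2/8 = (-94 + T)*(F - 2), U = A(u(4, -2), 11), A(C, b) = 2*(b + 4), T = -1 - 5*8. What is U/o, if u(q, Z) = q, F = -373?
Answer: 120/202499 ≈ 0.00059260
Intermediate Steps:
T = -41 (T = -1 - 40 = -41)
A(C, b) = 8 + 2*b (A(C, b) = 2*(4 + b) = 8 + 2*b)
U = 30 (U = 8 + 2*11 = 8 + 22 = 30)
o = 202499/4 (o = -¼ + (-94 - 41)*(-373 - 2) = -¼ - 135*(-375) = -¼ + 50625 = 202499/4 ≈ 50625.)
U/o = 30/(202499/4) = 30*(4/202499) = 120/202499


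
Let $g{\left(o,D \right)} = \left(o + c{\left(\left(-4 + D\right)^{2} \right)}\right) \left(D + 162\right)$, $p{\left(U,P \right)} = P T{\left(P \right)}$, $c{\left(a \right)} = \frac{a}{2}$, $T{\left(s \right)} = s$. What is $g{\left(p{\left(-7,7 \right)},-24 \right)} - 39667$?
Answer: $21191$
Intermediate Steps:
$c{\left(a \right)} = \frac{a}{2}$ ($c{\left(a \right)} = a \frac{1}{2} = \frac{a}{2}$)
$p{\left(U,P \right)} = P^{2}$ ($p{\left(U,P \right)} = P P = P^{2}$)
$g{\left(o,D \right)} = \left(162 + D\right) \left(o + \frac{\left(-4 + D\right)^{2}}{2}\right)$ ($g{\left(o,D \right)} = \left(o + \frac{\left(-4 + D\right)^{2}}{2}\right) \left(D + 162\right) = \left(o + \frac{\left(-4 + D\right)^{2}}{2}\right) \left(162 + D\right) = \left(162 + D\right) \left(o + \frac{\left(-4 + D\right)^{2}}{2}\right)$)
$g{\left(p{\left(-7,7 \right)},-24 \right)} - 39667 = \left(1296 + \frac{\left(-24\right)^{3}}{2} - -15360 + 77 \left(-24\right)^{2} + 162 \cdot 7^{2} - 24 \cdot 7^{2}\right) - 39667 = \left(1296 + \frac{1}{2} \left(-13824\right) + 15360 + 77 \cdot 576 + 162 \cdot 49 - 1176\right) - 39667 = \left(1296 - 6912 + 15360 + 44352 + 7938 - 1176\right) - 39667 = 60858 - 39667 = 21191$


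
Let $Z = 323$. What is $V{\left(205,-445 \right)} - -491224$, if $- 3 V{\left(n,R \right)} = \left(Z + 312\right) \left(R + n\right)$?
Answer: $542024$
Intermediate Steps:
$V{\left(n,R \right)} = - \frac{635 R}{3} - \frac{635 n}{3}$ ($V{\left(n,R \right)} = - \frac{\left(323 + 312\right) \left(R + n\right)}{3} = - \frac{635 \left(R + n\right)}{3} = - \frac{635 R + 635 n}{3} = - \frac{635 R}{3} - \frac{635 n}{3}$)
$V{\left(205,-445 \right)} - -491224 = \left(\left(- \frac{635}{3}\right) \left(-445\right) - \frac{130175}{3}\right) - -491224 = \left(\frac{282575}{3} - \frac{130175}{3}\right) + 491224 = 50800 + 491224 = 542024$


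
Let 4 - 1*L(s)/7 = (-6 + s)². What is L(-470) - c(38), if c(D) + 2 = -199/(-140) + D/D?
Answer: -222040619/140 ≈ -1.5860e+6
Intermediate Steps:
L(s) = 28 - 7*(-6 + s)²
c(D) = 59/140 (c(D) = -2 + (-199/(-140) + D/D) = -2 + (-199*(-1/140) + 1) = -2 + (199/140 + 1) = -2 + 339/140 = 59/140)
L(-470) - c(38) = (28 - 7*(-6 - 470)²) - 1*59/140 = (28 - 7*(-476)²) - 59/140 = (28 - 7*226576) - 59/140 = (28 - 1586032) - 59/140 = -1586004 - 59/140 = -222040619/140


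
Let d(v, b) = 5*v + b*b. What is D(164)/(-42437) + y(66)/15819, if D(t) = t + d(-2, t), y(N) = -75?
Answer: -143695575/223770301 ≈ -0.64216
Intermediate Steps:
d(v, b) = b² + 5*v (d(v, b) = 5*v + b² = b² + 5*v)
D(t) = -10 + t + t² (D(t) = t + (t² + 5*(-2)) = t + (t² - 10) = t + (-10 + t²) = -10 + t + t²)
D(164)/(-42437) + y(66)/15819 = (-10 + 164 + 164²)/(-42437) - 75/15819 = (-10 + 164 + 26896)*(-1/42437) - 75*1/15819 = 27050*(-1/42437) - 25/5273 = -27050/42437 - 25/5273 = -143695575/223770301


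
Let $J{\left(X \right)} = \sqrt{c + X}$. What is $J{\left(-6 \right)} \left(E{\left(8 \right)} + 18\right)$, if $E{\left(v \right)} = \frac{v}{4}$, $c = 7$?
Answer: $20$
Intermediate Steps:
$J{\left(X \right)} = \sqrt{7 + X}$
$E{\left(v \right)} = \frac{v}{4}$ ($E{\left(v \right)} = v \frac{1}{4} = \frac{v}{4}$)
$J{\left(-6 \right)} \left(E{\left(8 \right)} + 18\right) = \sqrt{7 - 6} \left(\frac{1}{4} \cdot 8 + 18\right) = \sqrt{1} \left(2 + 18\right) = 1 \cdot 20 = 20$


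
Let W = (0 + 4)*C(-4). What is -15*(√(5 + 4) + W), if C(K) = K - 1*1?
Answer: 255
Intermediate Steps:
C(K) = -1 + K (C(K) = K - 1 = -1 + K)
W = -20 (W = (0 + 4)*(-1 - 4) = 4*(-5) = -20)
-15*(√(5 + 4) + W) = -15*(√(5 + 4) - 20) = -15*(√9 - 20) = -15*(3 - 20) = -15*(-17) = 255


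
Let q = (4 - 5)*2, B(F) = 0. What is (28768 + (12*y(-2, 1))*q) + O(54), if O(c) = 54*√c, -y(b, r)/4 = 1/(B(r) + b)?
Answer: 28720 + 162*√6 ≈ 29117.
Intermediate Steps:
y(b, r) = -4/b (y(b, r) = -4/(0 + b) = -4/b)
q = -2 (q = -1*2 = -2)
(28768 + (12*y(-2, 1))*q) + O(54) = (28768 + (12*(-4/(-2)))*(-2)) + 54*√54 = (28768 + (12*(-4*(-½)))*(-2)) + 54*(3*√6) = (28768 + (12*2)*(-2)) + 162*√6 = (28768 + 24*(-2)) + 162*√6 = (28768 - 48) + 162*√6 = 28720 + 162*√6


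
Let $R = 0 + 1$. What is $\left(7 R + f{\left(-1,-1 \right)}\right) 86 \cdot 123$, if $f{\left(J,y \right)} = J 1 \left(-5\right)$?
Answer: $126936$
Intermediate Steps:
$f{\left(J,y \right)} = - 5 J$ ($f{\left(J,y \right)} = J \left(-5\right) = - 5 J$)
$R = 1$
$\left(7 R + f{\left(-1,-1 \right)}\right) 86 \cdot 123 = \left(7 \cdot 1 - -5\right) 86 \cdot 123 = \left(7 + 5\right) 86 \cdot 123 = 12 \cdot 86 \cdot 123 = 1032 \cdot 123 = 126936$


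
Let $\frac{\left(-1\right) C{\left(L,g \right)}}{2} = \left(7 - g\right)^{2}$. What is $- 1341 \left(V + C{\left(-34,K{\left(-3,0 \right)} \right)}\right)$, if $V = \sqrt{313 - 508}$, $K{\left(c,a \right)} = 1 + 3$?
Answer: $24138 - 1341 i \sqrt{195} \approx 24138.0 - 18726.0 i$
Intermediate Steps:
$K{\left(c,a \right)} = 4$
$V = i \sqrt{195}$ ($V = \sqrt{-195} = i \sqrt{195} \approx 13.964 i$)
$C{\left(L,g \right)} = - 2 \left(7 - g\right)^{2}$
$- 1341 \left(V + C{\left(-34,K{\left(-3,0 \right)} \right)}\right) = - 1341 \left(i \sqrt{195} - 2 \left(-7 + 4\right)^{2}\right) = - 1341 \left(i \sqrt{195} - 2 \left(-3\right)^{2}\right) = - 1341 \left(i \sqrt{195} - 18\right) = - 1341 \left(-18 + i \sqrt{195}\right) = 24138 - 1341 i \sqrt{195}$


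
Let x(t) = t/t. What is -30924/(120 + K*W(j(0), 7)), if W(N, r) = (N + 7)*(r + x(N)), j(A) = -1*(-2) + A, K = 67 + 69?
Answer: -2577/826 ≈ -3.1199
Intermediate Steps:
x(t) = 1
K = 136
j(A) = 2 + A
W(N, r) = (1 + r)*(7 + N) (W(N, r) = (N + 7)*(r + 1) = (7 + N)*(1 + r) = (1 + r)*(7 + N))
-30924/(120 + K*W(j(0), 7)) = -30924/(120 + 136*(7 + (2 + 0) + 7*7 + (2 + 0)*7)) = -30924/(120 + 136*(7 + 2 + 49 + 2*7)) = -30924/(120 + 136*(7 + 2 + 49 + 14)) = -30924/(120 + 136*72) = -30924/(120 + 9792) = -30924/9912 = -30924*1/9912 = -2577/826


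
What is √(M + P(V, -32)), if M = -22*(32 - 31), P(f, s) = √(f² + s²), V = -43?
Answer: √(-22 + 13*√17) ≈ 5.6214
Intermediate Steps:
M = -22 (M = -22*1 = -22)
√(M + P(V, -32)) = √(-22 + √((-43)² + (-32)²)) = √(-22 + √(1849 + 1024)) = √(-22 + √2873) = √(-22 + 13*√17)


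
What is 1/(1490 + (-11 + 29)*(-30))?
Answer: 1/950 ≈ 0.0010526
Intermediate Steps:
1/(1490 + (-11 + 29)*(-30)) = 1/(1490 + 18*(-30)) = 1/(1490 - 540) = 1/950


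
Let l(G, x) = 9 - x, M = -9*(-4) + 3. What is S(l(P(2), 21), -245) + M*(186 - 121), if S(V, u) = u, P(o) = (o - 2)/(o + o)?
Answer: 2290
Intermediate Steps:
P(o) = (-2 + o)/(2*o) (P(o) = (-2 + o)/((2*o)) = (-2 + o)*(1/(2*o)) = (-2 + o)/(2*o))
M = 39 (M = 36 + 3 = 39)
S(l(P(2), 21), -245) + M*(186 - 121) = -245 + 39*(186 - 121) = -245 + 39*65 = -245 + 2535 = 2290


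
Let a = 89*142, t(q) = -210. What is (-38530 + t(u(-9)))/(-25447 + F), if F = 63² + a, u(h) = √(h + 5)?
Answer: 149/34 ≈ 4.3824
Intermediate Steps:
u(h) = √(5 + h)
a = 12638
F = 16607 (F = 63² + 12638 = 3969 + 12638 = 16607)
(-38530 + t(u(-9)))/(-25447 + F) = (-38530 - 210)/(-25447 + 16607) = -38740/(-8840) = -38740*(-1/8840) = 149/34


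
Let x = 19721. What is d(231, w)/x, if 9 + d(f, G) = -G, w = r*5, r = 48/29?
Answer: -501/571909 ≈ -0.00087601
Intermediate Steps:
r = 48/29 (r = 48*(1/29) = 48/29 ≈ 1.6552)
w = 240/29 (w = (48/29)*5 = 240/29 ≈ 8.2759)
d(f, G) = -9 - G
d(231, w)/x = (-9 - 1*240/29)/19721 = (-9 - 240/29)*(1/19721) = -501/29*1/19721 = -501/571909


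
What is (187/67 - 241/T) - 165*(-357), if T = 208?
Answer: 820922829/13936 ≈ 58907.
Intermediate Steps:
(187/67 - 241/T) - 165*(-357) = (187/67 - 241/208) - 165*(-357) = (187*(1/67) - 241*1/208) + 58905 = (187/67 - 241/208) + 58905 = 22749/13936 + 58905 = 820922829/13936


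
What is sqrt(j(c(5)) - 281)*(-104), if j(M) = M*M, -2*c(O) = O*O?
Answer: -52*I*sqrt(499) ≈ -1161.6*I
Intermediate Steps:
c(O) = -O**2/2 (c(O) = -O*O/2 = -O**2/2)
j(M) = M**2
sqrt(j(c(5)) - 281)*(-104) = sqrt((-1/2*5**2)**2 - 281)*(-104) = sqrt((-1/2*25)**2 - 281)*(-104) = sqrt((-25/2)**2 - 281)*(-104) = sqrt(625/4 - 281)*(-104) = sqrt(-499/4)*(-104) = (I*sqrt(499)/2)*(-104) = -52*I*sqrt(499)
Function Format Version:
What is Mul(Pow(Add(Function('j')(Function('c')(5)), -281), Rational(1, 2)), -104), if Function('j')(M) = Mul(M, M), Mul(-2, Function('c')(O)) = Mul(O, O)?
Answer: Mul(-52, I, Pow(499, Rational(1, 2))) ≈ Mul(-1161.6, I)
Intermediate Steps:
Function('c')(O) = Mul(Rational(-1, 2), Pow(O, 2)) (Function('c')(O) = Mul(Rational(-1, 2), Mul(O, O)) = Mul(Rational(-1, 2), Pow(O, 2)))
Function('j')(M) = Pow(M, 2)
Mul(Pow(Add(Function('j')(Function('c')(5)), -281), Rational(1, 2)), -104) = Mul(Pow(Add(Pow(Mul(Rational(-1, 2), Pow(5, 2)), 2), -281), Rational(1, 2)), -104) = Mul(Pow(Add(Pow(Mul(Rational(-1, 2), 25), 2), -281), Rational(1, 2)), -104) = Mul(Pow(Add(Pow(Rational(-25, 2), 2), -281), Rational(1, 2)), -104) = Mul(Pow(Add(Rational(625, 4), -281), Rational(1, 2)), -104) = Mul(Pow(Rational(-499, 4), Rational(1, 2)), -104) = Mul(Mul(Rational(1, 2), I, Pow(499, Rational(1, 2))), -104) = Mul(-52, I, Pow(499, Rational(1, 2)))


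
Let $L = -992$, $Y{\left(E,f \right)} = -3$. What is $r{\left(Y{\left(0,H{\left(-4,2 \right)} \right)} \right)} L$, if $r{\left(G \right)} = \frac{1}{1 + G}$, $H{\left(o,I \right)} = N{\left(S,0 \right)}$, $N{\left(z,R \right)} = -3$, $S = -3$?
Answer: $496$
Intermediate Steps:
$H{\left(o,I \right)} = -3$
$r{\left(Y{\left(0,H{\left(-4,2 \right)} \right)} \right)} L = \frac{1}{1 - 3} \left(-992\right) = \frac{1}{-2} \left(-992\right) = \left(- \frac{1}{2}\right) \left(-992\right) = 496$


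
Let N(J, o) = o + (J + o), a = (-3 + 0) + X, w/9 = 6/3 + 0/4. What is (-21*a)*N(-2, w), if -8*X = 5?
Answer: 10353/4 ≈ 2588.3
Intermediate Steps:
X = -5/8 (X = -1/8*5 = -5/8 ≈ -0.62500)
w = 18 (w = 9*(6/3 + 0/4) = 9*(6*(1/3) + 0*(1/4)) = 9*(2 + 0) = 9*2 = 18)
a = -29/8 (a = (-3 + 0) - 5/8 = -3 - 5/8 = -29/8 ≈ -3.6250)
N(J, o) = J + 2*o
(-21*a)*N(-2, w) = (-21*(-29/8))*(-2 + 2*18) = 609*(-2 + 36)/8 = (609/8)*34 = 10353/4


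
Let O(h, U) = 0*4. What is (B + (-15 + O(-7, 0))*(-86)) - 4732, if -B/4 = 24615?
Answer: -101902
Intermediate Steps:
B = -98460 (B = -4*24615 = -98460)
O(h, U) = 0
(B + (-15 + O(-7, 0))*(-86)) - 4732 = (-98460 + (-15 + 0)*(-86)) - 4732 = (-98460 - 15*(-86)) - 4732 = (-98460 + 1290) - 4732 = -97170 - 4732 = -101902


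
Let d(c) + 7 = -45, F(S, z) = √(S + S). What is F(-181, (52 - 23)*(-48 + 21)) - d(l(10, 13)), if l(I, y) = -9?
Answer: 52 + I*√362 ≈ 52.0 + 19.026*I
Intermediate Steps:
F(S, z) = √2*√S (F(S, z) = √(2*S) = √2*√S)
d(c) = -52 (d(c) = -7 - 45 = -52)
F(-181, (52 - 23)*(-48 + 21)) - d(l(10, 13)) = √2*√(-181) - 1*(-52) = √2*(I*√181) + 52 = I*√362 + 52 = 52 + I*√362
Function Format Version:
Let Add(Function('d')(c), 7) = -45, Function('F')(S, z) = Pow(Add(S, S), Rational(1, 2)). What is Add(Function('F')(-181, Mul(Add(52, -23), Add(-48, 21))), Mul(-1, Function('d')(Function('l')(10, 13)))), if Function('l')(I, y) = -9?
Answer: Add(52, Mul(I, Pow(362, Rational(1, 2)))) ≈ Add(52.000, Mul(19.026, I))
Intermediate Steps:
Function('F')(S, z) = Mul(Pow(2, Rational(1, 2)), Pow(S, Rational(1, 2))) (Function('F')(S, z) = Pow(Mul(2, S), Rational(1, 2)) = Mul(Pow(2, Rational(1, 2)), Pow(S, Rational(1, 2))))
Function('d')(c) = -52 (Function('d')(c) = Add(-7, -45) = -52)
Add(Function('F')(-181, Mul(Add(52, -23), Add(-48, 21))), Mul(-1, Function('d')(Function('l')(10, 13)))) = Add(Mul(Pow(2, Rational(1, 2)), Pow(-181, Rational(1, 2))), Mul(-1, -52)) = Add(Mul(Pow(2, Rational(1, 2)), Mul(I, Pow(181, Rational(1, 2)))), 52) = Add(Mul(I, Pow(362, Rational(1, 2))), 52) = Add(52, Mul(I, Pow(362, Rational(1, 2))))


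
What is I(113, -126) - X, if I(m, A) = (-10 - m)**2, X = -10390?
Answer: 25519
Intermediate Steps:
I(113, -126) - X = (10 + 113)**2 - 1*(-10390) = 123**2 + 10390 = 15129 + 10390 = 25519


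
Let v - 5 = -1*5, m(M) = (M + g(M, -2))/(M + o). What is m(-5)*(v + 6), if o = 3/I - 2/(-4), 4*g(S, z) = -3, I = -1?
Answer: 23/5 ≈ 4.6000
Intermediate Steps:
g(S, z) = -3/4 (g(S, z) = (1/4)*(-3) = -3/4)
o = -5/2 (o = 3/(-1) - 2/(-4) = 3*(-1) - 2*(-1/4) = -3 + 1/2 = -5/2 ≈ -2.5000)
m(M) = (-3/4 + M)/(-5/2 + M) (m(M) = (M - 3/4)/(M - 5/2) = (-3/4 + M)/(-5/2 + M))
v = 0 (v = 5 - 1*5 = 5 - 5 = 0)
m(-5)*(v + 6) = ((-3 + 4*(-5))/(2*(-5 + 2*(-5))))*(0 + 6) = ((-3 - 20)/(2*(-5 - 10)))*6 = ((1/2)*(-23)/(-15))*6 = ((1/2)*(-1/15)*(-23))*6 = (23/30)*6 = 23/5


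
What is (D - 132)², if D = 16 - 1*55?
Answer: 29241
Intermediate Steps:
D = -39 (D = 16 - 55 = -39)
(D - 132)² = (-39 - 132)² = (-171)² = 29241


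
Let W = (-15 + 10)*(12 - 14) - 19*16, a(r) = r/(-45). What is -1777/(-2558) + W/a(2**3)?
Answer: 8464139/5116 ≈ 1654.4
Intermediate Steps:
a(r) = -r/45 (a(r) = r*(-1/45) = -r/45)
W = -294 (W = -5*(-2) - 304 = 10 - 304 = -294)
-1777/(-2558) + W/a(2**3) = -1777/(-2558) - 294/((-1/45*2**3)) = -1777*(-1/2558) - 294/((-1/45*8)) = 1777/2558 - 294/(-8/45) = 1777/2558 - 294*(-45/8) = 1777/2558 + 6615/4 = 8464139/5116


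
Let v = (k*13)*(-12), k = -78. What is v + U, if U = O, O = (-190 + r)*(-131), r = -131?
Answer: 54219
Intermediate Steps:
v = 12168 (v = -78*13*(-12) = -1014*(-12) = 12168)
O = 42051 (O = (-190 - 131)*(-131) = -321*(-131) = 42051)
U = 42051
v + U = 12168 + 42051 = 54219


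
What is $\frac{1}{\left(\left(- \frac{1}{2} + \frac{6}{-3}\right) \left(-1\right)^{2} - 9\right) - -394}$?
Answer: $\frac{2}{765} \approx 0.0026144$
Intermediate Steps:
$\frac{1}{\left(\left(- \frac{1}{2} + \frac{6}{-3}\right) \left(-1\right)^{2} - 9\right) - -394} = \frac{1}{\left(\left(\left(-1\right) \frac{1}{2} + 6 \left(- \frac{1}{3}\right)\right) 1 - 9\right) + 394} = \frac{1}{\left(\left(- \frac{1}{2} - 2\right) 1 - 9\right) + 394} = \frac{1}{\left(\left(- \frac{5}{2}\right) 1 - 9\right) + 394} = \frac{1}{\left(- \frac{5}{2} - 9\right) + 394} = \frac{1}{- \frac{23}{2} + 394} = \frac{1}{\frac{765}{2}} = \frac{2}{765}$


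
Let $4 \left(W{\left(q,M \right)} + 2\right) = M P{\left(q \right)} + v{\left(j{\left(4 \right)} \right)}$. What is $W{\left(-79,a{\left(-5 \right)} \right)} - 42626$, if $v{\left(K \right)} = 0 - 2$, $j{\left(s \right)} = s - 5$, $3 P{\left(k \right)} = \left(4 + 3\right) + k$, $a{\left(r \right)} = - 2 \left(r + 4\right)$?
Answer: $- \frac{85281}{2} \approx -42641.0$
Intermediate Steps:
$a{\left(r \right)} = -8 - 2 r$ ($a{\left(r \right)} = - 2 \left(4 + r\right) = -8 - 2 r$)
$P{\left(k \right)} = \frac{7}{3} + \frac{k}{3}$ ($P{\left(k \right)} = \frac{\left(4 + 3\right) + k}{3} = \frac{7 + k}{3} = \frac{7}{3} + \frac{k}{3}$)
$j{\left(s \right)} = -5 + s$ ($j{\left(s \right)} = s - 5 = -5 + s$)
$v{\left(K \right)} = -2$ ($v{\left(K \right)} = 0 - 2 = -2$)
$W{\left(q,M \right)} = - \frac{5}{2} + \frac{M \left(\frac{7}{3} + \frac{q}{3}\right)}{4}$ ($W{\left(q,M \right)} = -2 + \frac{M \left(\frac{7}{3} + \frac{q}{3}\right) - 2}{4} = -2 + \frac{-2 + M \left(\frac{7}{3} + \frac{q}{3}\right)}{4} = -2 + \left(- \frac{1}{2} + \frac{M \left(\frac{7}{3} + \frac{q}{3}\right)}{4}\right) = - \frac{5}{2} + \frac{M \left(\frac{7}{3} + \frac{q}{3}\right)}{4}$)
$W{\left(-79,a{\left(-5 \right)} \right)} - 42626 = \left(- \frac{5}{2} + \frac{\left(-8 - -10\right) \left(7 - 79\right)}{12}\right) - 42626 = \left(- \frac{5}{2} + \frac{1}{12} \left(-8 + 10\right) \left(-72\right)\right) - 42626 = \left(- \frac{5}{2} + \frac{1}{12} \cdot 2 \left(-72\right)\right) - 42626 = \left(- \frac{5}{2} - 12\right) - 42626 = - \frac{29}{2} - 42626 = - \frac{85281}{2}$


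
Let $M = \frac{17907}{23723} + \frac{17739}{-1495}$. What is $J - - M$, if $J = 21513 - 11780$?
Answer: $\frac{344795407373}{35465885} \approx 9721.9$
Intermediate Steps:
$J = 9733$ ($J = 21513 - 11780 = 9733$)
$M = - \frac{394051332}{35465885}$ ($M = 17907 \cdot \frac{1}{23723} + 17739 \left(- \frac{1}{1495}\right) = \frac{17907}{23723} - \frac{17739}{1495} = - \frac{394051332}{35465885} \approx -11.111$)
$J - - M = 9733 - \left(-1\right) \left(- \frac{394051332}{35465885}\right) = 9733 - \frac{394051332}{35465885} = \frac{344795407373}{35465885}$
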